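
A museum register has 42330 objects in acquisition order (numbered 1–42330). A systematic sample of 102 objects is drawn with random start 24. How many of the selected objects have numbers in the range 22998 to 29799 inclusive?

16

k = 42330/102 = 415
First selection ≥ 22998: 24 + ⌈(22998−24)/415⌉·415 = 24 + 56×415 = 23264
Last selection ≤ 29799: 24 + ⌊(29799−24)/415⌋·415 = 24 + 71×415 = 29489
Count = 71 − 56 + 1 = 16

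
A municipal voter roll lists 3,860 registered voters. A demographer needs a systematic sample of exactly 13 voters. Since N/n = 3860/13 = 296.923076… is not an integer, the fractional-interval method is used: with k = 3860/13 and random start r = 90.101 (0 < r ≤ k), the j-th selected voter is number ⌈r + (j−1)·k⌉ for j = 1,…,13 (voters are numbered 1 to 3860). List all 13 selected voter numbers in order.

j=1: r + 0k = 90.101 → ⌈·⌉ = 91
j=2: r + 1k = 387.024076… → ⌈·⌉ = 388
j=3: r + 2k = 683.947153… → ⌈·⌉ = 684
j=4: r + 3k = 980.870230… → ⌈·⌉ = 981
j=5: r + 4k = 1277.793307… → ⌈·⌉ = 1278
j=6: r + 5k = 1574.716384… → ⌈·⌉ = 1575
j=7: r + 6k = 1871.639461… → ⌈·⌉ = 1872
j=8: r + 7k = 2168.562538… → ⌈·⌉ = 2169
j=9: r + 8k = 2465.485615… → ⌈·⌉ = 2466
j=10: r + 9k = 2762.408692… → ⌈·⌉ = 2763
j=11: r + 10k = 3059.331769… → ⌈·⌉ = 3060
j=12: r + 11k = 3356.254846… → ⌈·⌉ = 3357
j=13: r + 12k = 3653.177923… → ⌈·⌉ = 3654

91, 388, 684, 981, 1278, 1575, 1872, 2169, 2466, 2763, 3060, 3357, 3654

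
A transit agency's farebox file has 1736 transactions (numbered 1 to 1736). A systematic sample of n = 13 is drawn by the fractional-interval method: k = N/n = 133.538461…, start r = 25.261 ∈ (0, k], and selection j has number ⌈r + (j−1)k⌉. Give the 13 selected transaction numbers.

26, 159, 293, 426, 560, 693, 827, 961, 1094, 1228, 1361, 1495, 1628

j=1: r + 0k = 25.261 → ⌈·⌉ = 26
j=2: r + 1k = 158.799461… → ⌈·⌉ = 159
j=3: r + 2k = 292.337923… → ⌈·⌉ = 293
j=4: r + 3k = 425.876384… → ⌈·⌉ = 426
j=5: r + 4k = 559.414846… → ⌈·⌉ = 560
j=6: r + 5k = 692.953307… → ⌈·⌉ = 693
j=7: r + 6k = 826.491769… → ⌈·⌉ = 827
j=8: r + 7k = 960.030230… → ⌈·⌉ = 961
j=9: r + 8k = 1093.568692… → ⌈·⌉ = 1094
j=10: r + 9k = 1227.107153… → ⌈·⌉ = 1228
j=11: r + 10k = 1360.645615… → ⌈·⌉ = 1361
j=12: r + 11k = 1494.184076… → ⌈·⌉ = 1495
j=13: r + 12k = 1627.722538… → ⌈·⌉ = 1628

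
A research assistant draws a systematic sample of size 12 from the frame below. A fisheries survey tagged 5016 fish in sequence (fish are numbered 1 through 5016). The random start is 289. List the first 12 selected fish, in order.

k = N/n = 5016/12 = 418
fish 1: 289
fish 2: 289 + 418 = 707
fish 3: 707 + 418 = 1125
fish 4: 1125 + 418 = 1543
fish 5: 1543 + 418 = 1961
fish 6: 1961 + 418 = 2379
fish 7: 2379 + 418 = 2797
fish 8: 2797 + 418 = 3215
fish 9: 3215 + 418 = 3633
fish 10: 3633 + 418 = 4051
fish 11: 4051 + 418 = 4469
fish 12: 4469 + 418 = 4887

289, 707, 1125, 1543, 1961, 2379, 2797, 3215, 3633, 4051, 4469, 4887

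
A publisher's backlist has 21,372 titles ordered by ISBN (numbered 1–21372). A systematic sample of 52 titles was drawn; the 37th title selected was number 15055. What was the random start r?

k = 21372/52 = 411
r = 15055 − (37−1)×411 = 15055 − 14796 = 259

259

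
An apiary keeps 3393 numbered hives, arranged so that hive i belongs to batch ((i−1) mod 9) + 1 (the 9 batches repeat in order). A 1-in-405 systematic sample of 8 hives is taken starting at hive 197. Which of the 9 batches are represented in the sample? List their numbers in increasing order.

8

Consecutive selections differ by k = 405, so their batch numbers differ by 405 mod 9 = 0.
gcd(405, 9) = 9, so the sample visits 9/9 = 1 distinct residues mod 9.
Start 197 is batch 8; the batches hit are 8.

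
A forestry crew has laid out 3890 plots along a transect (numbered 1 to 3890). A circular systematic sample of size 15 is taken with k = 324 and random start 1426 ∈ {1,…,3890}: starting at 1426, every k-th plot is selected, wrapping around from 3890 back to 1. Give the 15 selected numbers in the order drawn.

1426, 1750, 2074, 2398, 2722, 3046, 3370, 3694, 128, 452, 776, 1100, 1424, 1748, 2072

Selection 1: 1426
Selection 2: 1426 + 324 = 1750
Selection 3: 1750 + 324 = 2074
Selection 4: 2074 + 324 = 2398
Selection 5: 2398 + 324 = 2722
Selection 6: 2722 + 324 = 3046
Selection 7: 3046 + 324 = 3370
Selection 8: 3370 + 324 = 3694
Selection 9: 3694 + 324 = 4018 → 4018 − 3890 = 128
Selection 10: 128 + 324 = 452
Selection 11: 452 + 324 = 776
Selection 12: 776 + 324 = 1100
Selection 13: 1100 + 324 = 1424
Selection 14: 1424 + 324 = 1748
Selection 15: 1748 + 324 = 2072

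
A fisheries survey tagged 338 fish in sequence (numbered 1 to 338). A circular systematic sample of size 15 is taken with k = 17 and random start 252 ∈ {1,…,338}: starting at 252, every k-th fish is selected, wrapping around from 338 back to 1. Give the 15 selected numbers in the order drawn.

Selection 1: 252
Selection 2: 252 + 17 = 269
Selection 3: 269 + 17 = 286
Selection 4: 286 + 17 = 303
Selection 5: 303 + 17 = 320
Selection 6: 320 + 17 = 337
Selection 7: 337 + 17 = 354 → 354 − 338 = 16
Selection 8: 16 + 17 = 33
Selection 9: 33 + 17 = 50
Selection 10: 50 + 17 = 67
Selection 11: 67 + 17 = 84
Selection 12: 84 + 17 = 101
Selection 13: 101 + 17 = 118
Selection 14: 118 + 17 = 135
Selection 15: 135 + 17 = 152

252, 269, 286, 303, 320, 337, 16, 33, 50, 67, 84, 101, 118, 135, 152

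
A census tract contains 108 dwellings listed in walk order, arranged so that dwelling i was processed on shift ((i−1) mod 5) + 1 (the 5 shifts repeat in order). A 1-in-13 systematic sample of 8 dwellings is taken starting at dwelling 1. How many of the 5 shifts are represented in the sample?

5

Consecutive selections differ by k = 13, so their shift numbers differ by 13 mod 5 = 3.
gcd(13, 5) = 1, so the sample visits 5/1 = 5 distinct residues mod 5.
Start 1 is shift 1; the shifts hit are 1, 2, 3, 4, 5.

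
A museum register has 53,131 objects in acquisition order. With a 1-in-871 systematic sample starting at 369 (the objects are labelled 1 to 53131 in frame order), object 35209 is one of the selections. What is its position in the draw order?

k = 871
position = (35209 − 369)/871 + 1 = 34840/871 + 1 = 40 + 1 = 41

41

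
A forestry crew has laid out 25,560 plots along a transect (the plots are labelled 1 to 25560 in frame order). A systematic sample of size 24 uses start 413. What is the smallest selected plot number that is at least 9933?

k = 25560/24 = 1065
Steps past start: ⌈(9933 − 413)/1065⌉ = ⌈9520/1065⌉ = 9
Selected plot: 413 + 9×1065 = 9998

9998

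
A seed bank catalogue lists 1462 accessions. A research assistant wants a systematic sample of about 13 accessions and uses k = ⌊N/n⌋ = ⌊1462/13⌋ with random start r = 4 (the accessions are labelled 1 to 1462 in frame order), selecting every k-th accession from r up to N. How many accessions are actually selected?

14

k = ⌊1462/13⌋ = 112
Achieved size = ⌊(1462 − 4)/112⌋ + 1 = ⌊1458/112⌋ + 1 = 13 + 1 = 14
(last selection: 4 + 13×112 = 1460 ≤ 1462; next would be 1572 > 1462)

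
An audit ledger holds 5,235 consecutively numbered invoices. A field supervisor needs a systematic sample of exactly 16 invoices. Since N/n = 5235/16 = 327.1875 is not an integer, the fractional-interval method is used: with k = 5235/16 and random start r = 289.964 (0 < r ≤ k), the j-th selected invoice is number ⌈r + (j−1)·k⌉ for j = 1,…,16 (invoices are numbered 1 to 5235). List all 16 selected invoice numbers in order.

290, 618, 945, 1272, 1599, 1926, 2254, 2581, 2908, 3235, 3562, 3890, 4217, 4544, 4871, 5198

j=1: r + 0k = 289.964 → ⌈·⌉ = 290
j=2: r + 1k = 617.1515 → ⌈·⌉ = 618
j=3: r + 2k = 944.339 → ⌈·⌉ = 945
j=4: r + 3k = 1271.5265 → ⌈·⌉ = 1272
j=5: r + 4k = 1598.714 → ⌈·⌉ = 1599
j=6: r + 5k = 1925.9015 → ⌈·⌉ = 1926
j=7: r + 6k = 2253.089 → ⌈·⌉ = 2254
j=8: r + 7k = 2580.2765 → ⌈·⌉ = 2581
j=9: r + 8k = 2907.464 → ⌈·⌉ = 2908
j=10: r + 9k = 3234.6515 → ⌈·⌉ = 3235
j=11: r + 10k = 3561.839 → ⌈·⌉ = 3562
j=12: r + 11k = 3889.0265 → ⌈·⌉ = 3890
j=13: r + 12k = 4216.214 → ⌈·⌉ = 4217
j=14: r + 13k = 4543.4015 → ⌈·⌉ = 4544
j=15: r + 14k = 4870.589 → ⌈·⌉ = 4871
j=16: r + 15k = 5197.7765 → ⌈·⌉ = 5198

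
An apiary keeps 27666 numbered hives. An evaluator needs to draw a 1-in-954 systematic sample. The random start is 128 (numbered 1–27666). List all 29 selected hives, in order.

128, 1082, 2036, 2990, 3944, 4898, 5852, 6806, 7760, 8714, 9668, 10622, 11576, 12530, 13484, 14438, 15392, 16346, 17300, 18254, 19208, 20162, 21116, 22070, 23024, 23978, 24932, 25886, 26840

hive 1: 128
hive 2: 128 + 954 = 1082
hive 3: 1082 + 954 = 2036
hive 4: 2036 + 954 = 2990
hive 5: 2990 + 954 = 3944
hive 6: 3944 + 954 = 4898
hive 7: 4898 + 954 = 5852
hive 8: 5852 + 954 = 6806
hive 9: 6806 + 954 = 7760
hive 10: 7760 + 954 = 8714
hive 11: 8714 + 954 = 9668
hive 12: 9668 + 954 = 10622
hive 13: 10622 + 954 = 11576
hive 14: 11576 + 954 = 12530
hive 15: 12530 + 954 = 13484
hive 16: 13484 + 954 = 14438
hive 17: 14438 + 954 = 15392
hive 18: 15392 + 954 = 16346
hive 19: 16346 + 954 = 17300
hive 20: 17300 + 954 = 18254
hive 21: 18254 + 954 = 19208
hive 22: 19208 + 954 = 20162
hive 23: 20162 + 954 = 21116
hive 24: 21116 + 954 = 22070
hive 25: 22070 + 954 = 23024
hive 26: 23024 + 954 = 23978
hive 27: 23978 + 954 = 24932
hive 28: 24932 + 954 = 25886
hive 29: 25886 + 954 = 26840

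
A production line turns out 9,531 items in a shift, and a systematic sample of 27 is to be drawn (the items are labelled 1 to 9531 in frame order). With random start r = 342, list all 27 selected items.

342, 695, 1048, 1401, 1754, 2107, 2460, 2813, 3166, 3519, 3872, 4225, 4578, 4931, 5284, 5637, 5990, 6343, 6696, 7049, 7402, 7755, 8108, 8461, 8814, 9167, 9520

k = N/n = 9531/27 = 353
item 1: 342
item 2: 342 + 353 = 695
item 3: 695 + 353 = 1048
item 4: 1048 + 353 = 1401
item 5: 1401 + 353 = 1754
item 6: 1754 + 353 = 2107
item 7: 2107 + 353 = 2460
item 8: 2460 + 353 = 2813
item 9: 2813 + 353 = 3166
item 10: 3166 + 353 = 3519
item 11: 3519 + 353 = 3872
item 12: 3872 + 353 = 4225
item 13: 4225 + 353 = 4578
item 14: 4578 + 353 = 4931
item 15: 4931 + 353 = 5284
item 16: 5284 + 353 = 5637
item 17: 5637 + 353 = 5990
item 18: 5990 + 353 = 6343
item 19: 6343 + 353 = 6696
item 20: 6696 + 353 = 7049
item 21: 7049 + 353 = 7402
item 22: 7402 + 353 = 7755
item 23: 7755 + 353 = 8108
item 24: 8108 + 353 = 8461
item 25: 8461 + 353 = 8814
item 26: 8814 + 353 = 9167
item 27: 9167 + 353 = 9520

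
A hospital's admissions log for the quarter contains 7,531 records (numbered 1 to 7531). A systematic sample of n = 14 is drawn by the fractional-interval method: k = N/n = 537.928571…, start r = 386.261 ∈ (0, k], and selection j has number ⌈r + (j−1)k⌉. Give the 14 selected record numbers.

387, 925, 1463, 2001, 2538, 3076, 3614, 4152, 4690, 5228, 5766, 6304, 6842, 7380

j=1: r + 0k = 386.261 → ⌈·⌉ = 387
j=2: r + 1k = 924.189571… → ⌈·⌉ = 925
j=3: r + 2k = 1462.118142… → ⌈·⌉ = 1463
j=4: r + 3k = 2000.046714… → ⌈·⌉ = 2001
j=5: r + 4k = 2537.975285… → ⌈·⌉ = 2538
j=6: r + 5k = 3075.903857… → ⌈·⌉ = 3076
j=7: r + 6k = 3613.832428… → ⌈·⌉ = 3614
j=8: r + 7k = 4151.761 → ⌈·⌉ = 4152
j=9: r + 8k = 4689.689571… → ⌈·⌉ = 4690
j=10: r + 9k = 5227.618142… → ⌈·⌉ = 5228
j=11: r + 10k = 5765.546714… → ⌈·⌉ = 5766
j=12: r + 11k = 6303.475285… → ⌈·⌉ = 6304
j=13: r + 12k = 6841.403857… → ⌈·⌉ = 6842
j=14: r + 13k = 7379.332428… → ⌈·⌉ = 7380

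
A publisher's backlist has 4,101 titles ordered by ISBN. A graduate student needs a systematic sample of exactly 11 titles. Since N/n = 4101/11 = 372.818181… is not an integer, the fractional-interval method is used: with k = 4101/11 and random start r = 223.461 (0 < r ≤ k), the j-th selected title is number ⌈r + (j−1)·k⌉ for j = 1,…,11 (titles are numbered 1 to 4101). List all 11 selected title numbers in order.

224, 597, 970, 1342, 1715, 2088, 2461, 2834, 3207, 3579, 3952

j=1: r + 0k = 223.461 → ⌈·⌉ = 224
j=2: r + 1k = 596.279181… → ⌈·⌉ = 597
j=3: r + 2k = 969.097363… → ⌈·⌉ = 970
j=4: r + 3k = 1341.915545… → ⌈·⌉ = 1342
j=5: r + 4k = 1714.733727… → ⌈·⌉ = 1715
j=6: r + 5k = 2087.551909… → ⌈·⌉ = 2088
j=7: r + 6k = 2460.370090… → ⌈·⌉ = 2461
j=8: r + 7k = 2833.188272… → ⌈·⌉ = 2834
j=9: r + 8k = 3206.006454… → ⌈·⌉ = 3207
j=10: r + 9k = 3578.824636… → ⌈·⌉ = 3579
j=11: r + 10k = 3951.642818… → ⌈·⌉ = 3952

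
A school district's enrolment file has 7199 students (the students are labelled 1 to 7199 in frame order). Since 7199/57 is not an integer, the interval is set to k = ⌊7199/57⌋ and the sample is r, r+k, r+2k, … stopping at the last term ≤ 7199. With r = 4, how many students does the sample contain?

k = ⌊7199/57⌋ = 126
Achieved size = ⌊(7199 − 4)/126⌋ + 1 = ⌊7195/126⌋ + 1 = 57 + 1 = 58
(last selection: 4 + 57×126 = 7186 ≤ 7199; next would be 7312 > 7199)

58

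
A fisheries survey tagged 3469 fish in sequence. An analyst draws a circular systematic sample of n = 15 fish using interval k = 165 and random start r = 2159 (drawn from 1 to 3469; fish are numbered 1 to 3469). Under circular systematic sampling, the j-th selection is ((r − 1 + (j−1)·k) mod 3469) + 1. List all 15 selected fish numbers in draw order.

2159, 2324, 2489, 2654, 2819, 2984, 3149, 3314, 10, 175, 340, 505, 670, 835, 1000

Selection 1: 2159
Selection 2: 2159 + 165 = 2324
Selection 3: 2324 + 165 = 2489
Selection 4: 2489 + 165 = 2654
Selection 5: 2654 + 165 = 2819
Selection 6: 2819 + 165 = 2984
Selection 7: 2984 + 165 = 3149
Selection 8: 3149 + 165 = 3314
Selection 9: 3314 + 165 = 3479 → 3479 − 3469 = 10
Selection 10: 10 + 165 = 175
Selection 11: 175 + 165 = 340
Selection 12: 340 + 165 = 505
Selection 13: 505 + 165 = 670
Selection 14: 670 + 165 = 835
Selection 15: 835 + 165 = 1000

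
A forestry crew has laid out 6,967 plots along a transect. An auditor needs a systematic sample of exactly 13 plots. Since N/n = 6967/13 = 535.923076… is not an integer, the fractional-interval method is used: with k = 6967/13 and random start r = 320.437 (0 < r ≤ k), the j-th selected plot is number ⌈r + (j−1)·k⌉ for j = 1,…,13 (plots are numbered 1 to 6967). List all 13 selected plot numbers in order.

321, 857, 1393, 1929, 2465, 3001, 3536, 4072, 4608, 5144, 5680, 6216, 6752

j=1: r + 0k = 320.437 → ⌈·⌉ = 321
j=2: r + 1k = 856.360076… → ⌈·⌉ = 857
j=3: r + 2k = 1392.283153… → ⌈·⌉ = 1393
j=4: r + 3k = 1928.206230… → ⌈·⌉ = 1929
j=5: r + 4k = 2464.129307… → ⌈·⌉ = 2465
j=6: r + 5k = 3000.052384… → ⌈·⌉ = 3001
j=7: r + 6k = 3535.975461… → ⌈·⌉ = 3536
j=8: r + 7k = 4071.898538… → ⌈·⌉ = 4072
j=9: r + 8k = 4607.821615… → ⌈·⌉ = 4608
j=10: r + 9k = 5143.744692… → ⌈·⌉ = 5144
j=11: r + 10k = 5679.667769… → ⌈·⌉ = 5680
j=12: r + 11k = 6215.590846… → ⌈·⌉ = 6216
j=13: r + 12k = 6751.513923… → ⌈·⌉ = 6752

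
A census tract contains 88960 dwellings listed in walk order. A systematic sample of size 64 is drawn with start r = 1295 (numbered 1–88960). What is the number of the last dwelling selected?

k = 88960/64 = 1390
64th selection = r + (64−1)·k = 1295 + 63×1390 = 1295 + 87570 = 88865

88865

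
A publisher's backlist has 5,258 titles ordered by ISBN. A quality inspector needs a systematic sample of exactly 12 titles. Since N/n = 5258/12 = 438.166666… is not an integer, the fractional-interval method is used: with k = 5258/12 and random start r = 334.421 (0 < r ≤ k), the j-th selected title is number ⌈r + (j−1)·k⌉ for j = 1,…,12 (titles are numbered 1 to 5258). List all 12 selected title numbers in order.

335, 773, 1211, 1649, 2088, 2526, 2964, 3402, 3840, 4278, 4717, 5155

j=1: r + 0k = 334.421 → ⌈·⌉ = 335
j=2: r + 1k = 772.587666… → ⌈·⌉ = 773
j=3: r + 2k = 1210.754333… → ⌈·⌉ = 1211
j=4: r + 3k = 1648.921 → ⌈·⌉ = 1649
j=5: r + 4k = 2087.087666… → ⌈·⌉ = 2088
j=6: r + 5k = 2525.254333… → ⌈·⌉ = 2526
j=7: r + 6k = 2963.421 → ⌈·⌉ = 2964
j=8: r + 7k = 3401.587666… → ⌈·⌉ = 3402
j=9: r + 8k = 3839.754333… → ⌈·⌉ = 3840
j=10: r + 9k = 4277.921 → ⌈·⌉ = 4278
j=11: r + 10k = 4716.087666… → ⌈·⌉ = 4717
j=12: r + 11k = 5154.254333… → ⌈·⌉ = 5155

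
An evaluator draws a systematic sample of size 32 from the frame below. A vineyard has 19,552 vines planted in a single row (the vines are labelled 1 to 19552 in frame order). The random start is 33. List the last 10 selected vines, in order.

k = N/n = 19552/32 = 611
23rd selection = 33 + 22×611 = 13475
24th: 13475 + 611 = 14086
25th: 14086 + 611 = 14697
26th: 14697 + 611 = 15308
27th: 15308 + 611 = 15919
28th: 15919 + 611 = 16530
29th: 16530 + 611 = 17141
30th: 17141 + 611 = 17752
31st: 17752 + 611 = 18363
32nd: 18363 + 611 = 18974

13475, 14086, 14697, 15308, 15919, 16530, 17141, 17752, 18363, 18974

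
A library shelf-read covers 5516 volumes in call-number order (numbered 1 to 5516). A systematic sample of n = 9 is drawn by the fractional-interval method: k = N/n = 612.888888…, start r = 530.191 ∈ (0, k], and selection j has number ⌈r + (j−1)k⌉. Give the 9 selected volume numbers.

531, 1144, 1756, 2369, 2982, 3595, 4208, 4821, 5434

j=1: r + 0k = 530.191 → ⌈·⌉ = 531
j=2: r + 1k = 1143.079888… → ⌈·⌉ = 1144
j=3: r + 2k = 1755.968777… → ⌈·⌉ = 1756
j=4: r + 3k = 2368.857666… → ⌈·⌉ = 2369
j=5: r + 4k = 2981.746555… → ⌈·⌉ = 2982
j=6: r + 5k = 3594.635444… → ⌈·⌉ = 3595
j=7: r + 6k = 4207.524333… → ⌈·⌉ = 4208
j=8: r + 7k = 4820.413222… → ⌈·⌉ = 4821
j=9: r + 8k = 5433.302111… → ⌈·⌉ = 5434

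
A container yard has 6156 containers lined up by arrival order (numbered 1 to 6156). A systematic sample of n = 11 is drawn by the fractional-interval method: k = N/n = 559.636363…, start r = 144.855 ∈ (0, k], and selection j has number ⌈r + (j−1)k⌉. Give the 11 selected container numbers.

145, 705, 1265, 1824, 2384, 2944, 3503, 4063, 4622, 5182, 5742

j=1: r + 0k = 144.855 → ⌈·⌉ = 145
j=2: r + 1k = 704.491363… → ⌈·⌉ = 705
j=3: r + 2k = 1264.127727… → ⌈·⌉ = 1265
j=4: r + 3k = 1823.764090… → ⌈·⌉ = 1824
j=5: r + 4k = 2383.400454… → ⌈·⌉ = 2384
j=6: r + 5k = 2943.036818… → ⌈·⌉ = 2944
j=7: r + 6k = 3502.673181… → ⌈·⌉ = 3503
j=8: r + 7k = 4062.309545… → ⌈·⌉ = 4063
j=9: r + 8k = 4621.945909… → ⌈·⌉ = 4622
j=10: r + 9k = 5181.582272… → ⌈·⌉ = 5182
j=11: r + 10k = 5741.218636… → ⌈·⌉ = 5742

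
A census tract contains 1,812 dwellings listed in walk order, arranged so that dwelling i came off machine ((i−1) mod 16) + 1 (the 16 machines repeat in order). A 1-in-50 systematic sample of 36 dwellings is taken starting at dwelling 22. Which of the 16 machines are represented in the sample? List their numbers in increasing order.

2, 4, 6, 8, 10, 12, 14, 16

Consecutive selections differ by k = 50, so their machine numbers differ by 50 mod 16 = 2.
gcd(50, 16) = 2, so the sample visits 16/2 = 8 distinct residues mod 16.
Start 22 is machine 6; the machines hit are 2, 4, 6, 8, 10, 12, 14, 16.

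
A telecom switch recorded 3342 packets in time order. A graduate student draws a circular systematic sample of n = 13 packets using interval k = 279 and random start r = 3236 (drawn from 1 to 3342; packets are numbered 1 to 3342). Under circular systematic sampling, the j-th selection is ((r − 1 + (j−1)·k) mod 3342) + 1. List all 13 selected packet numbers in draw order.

3236, 173, 452, 731, 1010, 1289, 1568, 1847, 2126, 2405, 2684, 2963, 3242

Selection 1: 3236
Selection 2: 3236 + 279 = 3515 → 3515 − 3342 = 173
Selection 3: 173 + 279 = 452
Selection 4: 452 + 279 = 731
Selection 5: 731 + 279 = 1010
Selection 6: 1010 + 279 = 1289
Selection 7: 1289 + 279 = 1568
Selection 8: 1568 + 279 = 1847
Selection 9: 1847 + 279 = 2126
Selection 10: 2126 + 279 = 2405
Selection 11: 2405 + 279 = 2684
Selection 12: 2684 + 279 = 2963
Selection 13: 2963 + 279 = 3242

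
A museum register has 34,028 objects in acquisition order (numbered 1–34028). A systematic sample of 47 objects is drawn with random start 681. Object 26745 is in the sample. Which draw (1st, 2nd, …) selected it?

37

k = 34028/47 = 724
position = (26745 − 681)/724 + 1 = 26064/724 + 1 = 36 + 1 = 37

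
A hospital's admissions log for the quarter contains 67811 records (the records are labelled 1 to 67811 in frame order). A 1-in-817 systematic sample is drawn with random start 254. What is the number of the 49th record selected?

k = 817
49th selection = r + (49−1)·k = 254 + 48×817 = 254 + 39216 = 39470

39470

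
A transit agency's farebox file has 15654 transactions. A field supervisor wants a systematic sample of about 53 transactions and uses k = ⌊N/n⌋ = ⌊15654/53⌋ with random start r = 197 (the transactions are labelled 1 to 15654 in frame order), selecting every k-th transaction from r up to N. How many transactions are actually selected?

k = ⌊15654/53⌋ = 295
Achieved size = ⌊(15654 − 197)/295⌋ + 1 = ⌊15457/295⌋ + 1 = 52 + 1 = 53
(last selection: 197 + 52×295 = 15537 ≤ 15654; next would be 15832 > 15654)

53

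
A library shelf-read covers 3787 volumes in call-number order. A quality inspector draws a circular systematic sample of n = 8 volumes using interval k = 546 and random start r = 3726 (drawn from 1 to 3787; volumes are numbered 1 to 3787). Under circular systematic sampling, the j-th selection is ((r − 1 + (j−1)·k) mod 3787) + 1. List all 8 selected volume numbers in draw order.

3726, 485, 1031, 1577, 2123, 2669, 3215, 3761

Selection 1: 3726
Selection 2: 3726 + 546 = 4272 → 4272 − 3787 = 485
Selection 3: 485 + 546 = 1031
Selection 4: 1031 + 546 = 1577
Selection 5: 1577 + 546 = 2123
Selection 6: 2123 + 546 = 2669
Selection 7: 2669 + 546 = 3215
Selection 8: 3215 + 546 = 3761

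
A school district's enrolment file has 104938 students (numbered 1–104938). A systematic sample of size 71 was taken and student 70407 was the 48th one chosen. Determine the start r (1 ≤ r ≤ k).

k = 104938/71 = 1478
r = 70407 − (48−1)×1478 = 70407 − 69466 = 941

941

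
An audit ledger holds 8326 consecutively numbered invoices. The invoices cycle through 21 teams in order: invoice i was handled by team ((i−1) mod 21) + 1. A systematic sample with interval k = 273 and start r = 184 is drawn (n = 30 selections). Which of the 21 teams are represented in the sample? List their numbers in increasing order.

Consecutive selections differ by k = 273, so their team numbers differ by 273 mod 21 = 0.
gcd(273, 21) = 21, so the sample visits 21/21 = 1 distinct residues mod 21.
Start 184 is team 16; the teams hit are 16.

16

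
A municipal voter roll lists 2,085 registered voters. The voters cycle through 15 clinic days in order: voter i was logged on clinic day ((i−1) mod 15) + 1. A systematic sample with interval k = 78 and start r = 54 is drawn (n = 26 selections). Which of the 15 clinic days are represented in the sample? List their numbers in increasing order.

3, 6, 9, 12, 15

Consecutive selections differ by k = 78, so their clinic day numbers differ by 78 mod 15 = 3.
gcd(78, 15) = 3, so the sample visits 15/3 = 5 distinct residues mod 15.
Start 54 is clinic day 9; the clinic days hit are 3, 6, 9, 12, 15.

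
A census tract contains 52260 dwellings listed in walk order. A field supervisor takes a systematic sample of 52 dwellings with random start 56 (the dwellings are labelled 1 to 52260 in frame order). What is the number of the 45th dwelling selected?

44276

k = 52260/52 = 1005
45th selection = r + (45−1)·k = 56 + 44×1005 = 56 + 44220 = 44276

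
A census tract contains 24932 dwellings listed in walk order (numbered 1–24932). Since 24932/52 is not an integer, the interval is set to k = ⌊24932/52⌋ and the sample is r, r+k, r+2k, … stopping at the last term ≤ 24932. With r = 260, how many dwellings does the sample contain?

52

k = ⌊24932/52⌋ = 479
Achieved size = ⌊(24932 − 260)/479⌋ + 1 = ⌊24672/479⌋ + 1 = 51 + 1 = 52
(last selection: 260 + 51×479 = 24689 ≤ 24932; next would be 25168 > 24932)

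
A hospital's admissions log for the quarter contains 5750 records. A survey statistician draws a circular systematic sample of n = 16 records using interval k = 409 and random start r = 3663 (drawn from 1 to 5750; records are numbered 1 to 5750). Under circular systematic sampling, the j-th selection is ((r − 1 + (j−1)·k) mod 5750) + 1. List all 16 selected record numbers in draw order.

Selection 1: 3663
Selection 2: 3663 + 409 = 4072
Selection 3: 4072 + 409 = 4481
Selection 4: 4481 + 409 = 4890
Selection 5: 4890 + 409 = 5299
Selection 6: 5299 + 409 = 5708
Selection 7: 5708 + 409 = 6117 → 6117 − 5750 = 367
Selection 8: 367 + 409 = 776
Selection 9: 776 + 409 = 1185
Selection 10: 1185 + 409 = 1594
Selection 11: 1594 + 409 = 2003
Selection 12: 2003 + 409 = 2412
Selection 13: 2412 + 409 = 2821
Selection 14: 2821 + 409 = 3230
Selection 15: 3230 + 409 = 3639
Selection 16: 3639 + 409 = 4048

3663, 4072, 4481, 4890, 5299, 5708, 367, 776, 1185, 1594, 2003, 2412, 2821, 3230, 3639, 4048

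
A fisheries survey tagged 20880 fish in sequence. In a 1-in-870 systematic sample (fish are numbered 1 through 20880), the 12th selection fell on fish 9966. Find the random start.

k = 870
r = 9966 − (12−1)×870 = 9966 − 9570 = 396

396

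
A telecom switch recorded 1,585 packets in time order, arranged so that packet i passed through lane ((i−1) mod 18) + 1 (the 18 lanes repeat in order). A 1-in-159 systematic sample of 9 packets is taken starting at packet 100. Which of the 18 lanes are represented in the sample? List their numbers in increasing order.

Consecutive selections differ by k = 159, so their lane numbers differ by 159 mod 18 = 15.
gcd(159, 18) = 3, so the sample visits 18/3 = 6 distinct residues mod 18.
Start 100 is lane 10; the lanes hit are 1, 4, 7, 10, 13, 16.

1, 4, 7, 10, 13, 16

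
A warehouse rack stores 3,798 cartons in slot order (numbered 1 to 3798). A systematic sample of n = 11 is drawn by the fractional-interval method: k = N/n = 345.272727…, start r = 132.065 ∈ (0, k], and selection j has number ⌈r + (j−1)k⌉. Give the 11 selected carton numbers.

j=1: r + 0k = 132.065 → ⌈·⌉ = 133
j=2: r + 1k = 477.337727… → ⌈·⌉ = 478
j=3: r + 2k = 822.610454… → ⌈·⌉ = 823
j=4: r + 3k = 1167.883181… → ⌈·⌉ = 1168
j=5: r + 4k = 1513.155909… → ⌈·⌉ = 1514
j=6: r + 5k = 1858.428636… → ⌈·⌉ = 1859
j=7: r + 6k = 2203.701363… → ⌈·⌉ = 2204
j=8: r + 7k = 2548.974090… → ⌈·⌉ = 2549
j=9: r + 8k = 2894.246818… → ⌈·⌉ = 2895
j=10: r + 9k = 3239.519545… → ⌈·⌉ = 3240
j=11: r + 10k = 3584.792272… → ⌈·⌉ = 3585

133, 478, 823, 1168, 1514, 1859, 2204, 2549, 2895, 3240, 3585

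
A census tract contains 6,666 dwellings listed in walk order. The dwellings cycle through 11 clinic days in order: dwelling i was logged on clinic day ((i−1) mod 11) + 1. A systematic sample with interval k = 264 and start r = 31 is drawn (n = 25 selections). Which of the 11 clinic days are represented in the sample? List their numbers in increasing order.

Consecutive selections differ by k = 264, so their clinic day numbers differ by 264 mod 11 = 0.
gcd(264, 11) = 11, so the sample visits 11/11 = 1 distinct residues mod 11.
Start 31 is clinic day 9; the clinic days hit are 9.

9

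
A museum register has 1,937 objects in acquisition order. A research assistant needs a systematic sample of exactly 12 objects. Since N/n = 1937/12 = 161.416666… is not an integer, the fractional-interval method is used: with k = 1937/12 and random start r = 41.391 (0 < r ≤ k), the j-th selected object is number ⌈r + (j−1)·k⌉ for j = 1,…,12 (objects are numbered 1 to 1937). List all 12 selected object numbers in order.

j=1: r + 0k = 41.391 → ⌈·⌉ = 42
j=2: r + 1k = 202.807666… → ⌈·⌉ = 203
j=3: r + 2k = 364.224333… → ⌈·⌉ = 365
j=4: r + 3k = 525.641 → ⌈·⌉ = 526
j=5: r + 4k = 687.057666… → ⌈·⌉ = 688
j=6: r + 5k = 848.474333… → ⌈·⌉ = 849
j=7: r + 6k = 1009.891 → ⌈·⌉ = 1010
j=8: r + 7k = 1171.307666… → ⌈·⌉ = 1172
j=9: r + 8k = 1332.724333… → ⌈·⌉ = 1333
j=10: r + 9k = 1494.141 → ⌈·⌉ = 1495
j=11: r + 10k = 1655.557666… → ⌈·⌉ = 1656
j=12: r + 11k = 1816.974333… → ⌈·⌉ = 1817

42, 203, 365, 526, 688, 849, 1010, 1172, 1333, 1495, 1656, 1817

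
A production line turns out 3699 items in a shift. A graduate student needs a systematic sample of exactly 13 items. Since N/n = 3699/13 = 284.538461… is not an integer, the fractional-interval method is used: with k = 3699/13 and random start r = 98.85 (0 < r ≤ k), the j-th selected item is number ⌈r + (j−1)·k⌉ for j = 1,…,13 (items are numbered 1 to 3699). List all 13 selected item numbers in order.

99, 384, 668, 953, 1238, 1522, 1807, 2091, 2376, 2660, 2945, 3229, 3514

j=1: r + 0k = 98.85 → ⌈·⌉ = 99
j=2: r + 1k = 383.388461… → ⌈·⌉ = 384
j=3: r + 2k = 667.926923… → ⌈·⌉ = 668
j=4: r + 3k = 952.465384… → ⌈·⌉ = 953
j=5: r + 4k = 1237.003846… → ⌈·⌉ = 1238
j=6: r + 5k = 1521.542307… → ⌈·⌉ = 1522
j=7: r + 6k = 1806.080769… → ⌈·⌉ = 1807
j=8: r + 7k = 2090.619230… → ⌈·⌉ = 2091
j=9: r + 8k = 2375.157692… → ⌈·⌉ = 2376
j=10: r + 9k = 2659.696153… → ⌈·⌉ = 2660
j=11: r + 10k = 2944.234615… → ⌈·⌉ = 2945
j=12: r + 11k = 3228.773076… → ⌈·⌉ = 3229
j=13: r + 12k = 3513.311538… → ⌈·⌉ = 3514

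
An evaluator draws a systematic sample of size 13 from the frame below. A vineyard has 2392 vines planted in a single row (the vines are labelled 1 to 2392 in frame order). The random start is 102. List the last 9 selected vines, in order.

k = N/n = 2392/13 = 184
5th selection = 102 + 4×184 = 838
6th: 838 + 184 = 1022
7th: 1022 + 184 = 1206
8th: 1206 + 184 = 1390
9th: 1390 + 184 = 1574
10th: 1574 + 184 = 1758
11th: 1758 + 184 = 1942
12th: 1942 + 184 = 2126
13th: 2126 + 184 = 2310

838, 1022, 1206, 1390, 1574, 1758, 1942, 2126, 2310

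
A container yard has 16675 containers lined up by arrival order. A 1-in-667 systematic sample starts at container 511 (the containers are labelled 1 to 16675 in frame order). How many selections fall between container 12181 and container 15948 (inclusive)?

k = 667
First selection ≥ 12181: 511 + ⌈(12181−511)/667⌉·667 = 511 + 18×667 = 12517
Last selection ≤ 15948: 511 + ⌊(15948−511)/667⌋·667 = 511 + 23×667 = 15852
Count = 23 − 18 + 1 = 6

6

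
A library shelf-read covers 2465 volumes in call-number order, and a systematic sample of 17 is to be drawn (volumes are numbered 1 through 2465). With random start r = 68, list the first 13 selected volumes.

k = N/n = 2465/17 = 145
volume 1: 68
volume 2: 68 + 145 = 213
volume 3: 213 + 145 = 358
volume 4: 358 + 145 = 503
volume 5: 503 + 145 = 648
volume 6: 648 + 145 = 793
volume 7: 793 + 145 = 938
volume 8: 938 + 145 = 1083
volume 9: 1083 + 145 = 1228
volume 10: 1228 + 145 = 1373
volume 11: 1373 + 145 = 1518
volume 12: 1518 + 145 = 1663
volume 13: 1663 + 145 = 1808

68, 213, 358, 503, 648, 793, 938, 1083, 1228, 1373, 1518, 1663, 1808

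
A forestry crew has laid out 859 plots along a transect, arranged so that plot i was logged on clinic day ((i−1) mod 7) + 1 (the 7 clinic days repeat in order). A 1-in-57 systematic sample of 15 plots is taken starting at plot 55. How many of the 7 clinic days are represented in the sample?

7

Consecutive selections differ by k = 57, so their clinic day numbers differ by 57 mod 7 = 1.
gcd(57, 7) = 1, so the sample visits 7/1 = 7 distinct residues mod 7.
Start 55 is clinic day 6; the clinic days hit are 1, 2, 3, 4, 5, 6, 7.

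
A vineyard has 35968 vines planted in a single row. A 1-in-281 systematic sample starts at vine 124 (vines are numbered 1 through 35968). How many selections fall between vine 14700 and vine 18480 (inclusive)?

k = 281
First selection ≥ 14700: 124 + ⌈(14700−124)/281⌉·281 = 124 + 52×281 = 14736
Last selection ≤ 18480: 124 + ⌊(18480−124)/281⌋·281 = 124 + 65×281 = 18389
Count = 65 − 52 + 1 = 14

14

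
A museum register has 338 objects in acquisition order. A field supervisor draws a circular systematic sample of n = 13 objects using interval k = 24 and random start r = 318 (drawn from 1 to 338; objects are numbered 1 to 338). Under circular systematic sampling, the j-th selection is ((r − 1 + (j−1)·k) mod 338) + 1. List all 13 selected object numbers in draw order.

Selection 1: 318
Selection 2: 318 + 24 = 342 → 342 − 338 = 4
Selection 3: 4 + 24 = 28
Selection 4: 28 + 24 = 52
Selection 5: 52 + 24 = 76
Selection 6: 76 + 24 = 100
Selection 7: 100 + 24 = 124
Selection 8: 124 + 24 = 148
Selection 9: 148 + 24 = 172
Selection 10: 172 + 24 = 196
Selection 11: 196 + 24 = 220
Selection 12: 220 + 24 = 244
Selection 13: 244 + 24 = 268

318, 4, 28, 52, 76, 100, 124, 148, 172, 196, 220, 244, 268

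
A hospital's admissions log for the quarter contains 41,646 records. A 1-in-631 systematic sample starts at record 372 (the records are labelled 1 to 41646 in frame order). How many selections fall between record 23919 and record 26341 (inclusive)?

4

k = 631
First selection ≥ 23919: 372 + ⌈(23919−372)/631⌉·631 = 372 + 38×631 = 24350
Last selection ≤ 26341: 372 + ⌊(26341−372)/631⌋·631 = 372 + 41×631 = 26243
Count = 41 − 38 + 1 = 4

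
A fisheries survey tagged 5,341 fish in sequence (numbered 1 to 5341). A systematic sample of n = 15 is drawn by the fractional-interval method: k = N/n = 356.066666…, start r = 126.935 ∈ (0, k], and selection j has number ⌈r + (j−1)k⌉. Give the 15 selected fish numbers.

127, 484, 840, 1196, 1552, 1908, 2264, 2620, 2976, 3332, 3688, 4044, 4400, 4756, 5112

j=1: r + 0k = 126.935 → ⌈·⌉ = 127
j=2: r + 1k = 483.001666… → ⌈·⌉ = 484
j=3: r + 2k = 839.068333… → ⌈·⌉ = 840
j=4: r + 3k = 1195.135 → ⌈·⌉ = 1196
j=5: r + 4k = 1551.201666… → ⌈·⌉ = 1552
j=6: r + 5k = 1907.268333… → ⌈·⌉ = 1908
j=7: r + 6k = 2263.335 → ⌈·⌉ = 2264
j=8: r + 7k = 2619.401666… → ⌈·⌉ = 2620
j=9: r + 8k = 2975.468333… → ⌈·⌉ = 2976
j=10: r + 9k = 3331.535 → ⌈·⌉ = 3332
j=11: r + 10k = 3687.601666… → ⌈·⌉ = 3688
j=12: r + 11k = 4043.668333… → ⌈·⌉ = 4044
j=13: r + 12k = 4399.735 → ⌈·⌉ = 4400
j=14: r + 13k = 4755.801666… → ⌈·⌉ = 4756
j=15: r + 14k = 5111.868333… → ⌈·⌉ = 5112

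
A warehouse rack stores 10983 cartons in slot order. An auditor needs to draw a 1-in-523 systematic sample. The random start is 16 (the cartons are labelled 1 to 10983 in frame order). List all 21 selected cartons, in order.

16, 539, 1062, 1585, 2108, 2631, 3154, 3677, 4200, 4723, 5246, 5769, 6292, 6815, 7338, 7861, 8384, 8907, 9430, 9953, 10476

carton 1: 16
carton 2: 16 + 523 = 539
carton 3: 539 + 523 = 1062
carton 4: 1062 + 523 = 1585
carton 5: 1585 + 523 = 2108
carton 6: 2108 + 523 = 2631
carton 7: 2631 + 523 = 3154
carton 8: 3154 + 523 = 3677
carton 9: 3677 + 523 = 4200
carton 10: 4200 + 523 = 4723
carton 11: 4723 + 523 = 5246
carton 12: 5246 + 523 = 5769
carton 13: 5769 + 523 = 6292
carton 14: 6292 + 523 = 6815
carton 15: 6815 + 523 = 7338
carton 16: 7338 + 523 = 7861
carton 17: 7861 + 523 = 8384
carton 18: 8384 + 523 = 8907
carton 19: 8907 + 523 = 9430
carton 20: 9430 + 523 = 9953
carton 21: 9953 + 523 = 10476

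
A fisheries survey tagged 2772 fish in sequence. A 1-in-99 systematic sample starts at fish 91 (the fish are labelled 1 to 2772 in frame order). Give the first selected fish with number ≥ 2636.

2665

k = 99
Steps past start: ⌈(2636 − 91)/99⌉ = ⌈2545/99⌉ = 26
Selected fish: 91 + 26×99 = 2665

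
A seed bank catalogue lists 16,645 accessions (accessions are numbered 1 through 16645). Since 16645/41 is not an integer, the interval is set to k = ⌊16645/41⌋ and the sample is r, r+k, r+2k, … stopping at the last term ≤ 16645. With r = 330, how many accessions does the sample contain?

41

k = ⌊16645/41⌋ = 405
Achieved size = ⌊(16645 − 330)/405⌋ + 1 = ⌊16315/405⌋ + 1 = 40 + 1 = 41
(last selection: 330 + 40×405 = 16530 ≤ 16645; next would be 16935 > 16645)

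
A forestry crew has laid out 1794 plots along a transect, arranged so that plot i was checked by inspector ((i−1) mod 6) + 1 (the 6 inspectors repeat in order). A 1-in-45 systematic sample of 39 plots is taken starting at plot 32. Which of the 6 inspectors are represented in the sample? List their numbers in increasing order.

2, 5

Consecutive selections differ by k = 45, so their inspector numbers differ by 45 mod 6 = 3.
gcd(45, 6) = 3, so the sample visits 6/3 = 2 distinct residues mod 6.
Start 32 is inspector 2; the inspectors hit are 2, 5.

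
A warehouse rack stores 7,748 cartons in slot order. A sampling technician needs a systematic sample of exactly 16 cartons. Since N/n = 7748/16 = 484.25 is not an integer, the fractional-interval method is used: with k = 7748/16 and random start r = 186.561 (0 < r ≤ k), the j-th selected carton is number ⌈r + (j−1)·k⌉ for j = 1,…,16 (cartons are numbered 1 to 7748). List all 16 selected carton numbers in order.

j=1: r + 0k = 186.561 → ⌈·⌉ = 187
j=2: r + 1k = 670.811 → ⌈·⌉ = 671
j=3: r + 2k = 1155.061 → ⌈·⌉ = 1156
j=4: r + 3k = 1639.311 → ⌈·⌉ = 1640
j=5: r + 4k = 2123.561 → ⌈·⌉ = 2124
j=6: r + 5k = 2607.811 → ⌈·⌉ = 2608
j=7: r + 6k = 3092.061 → ⌈·⌉ = 3093
j=8: r + 7k = 3576.311 → ⌈·⌉ = 3577
j=9: r + 8k = 4060.561 → ⌈·⌉ = 4061
j=10: r + 9k = 4544.811 → ⌈·⌉ = 4545
j=11: r + 10k = 5029.061 → ⌈·⌉ = 5030
j=12: r + 11k = 5513.311 → ⌈·⌉ = 5514
j=13: r + 12k = 5997.561 → ⌈·⌉ = 5998
j=14: r + 13k = 6481.811 → ⌈·⌉ = 6482
j=15: r + 14k = 6966.061 → ⌈·⌉ = 6967
j=16: r + 15k = 7450.311 → ⌈·⌉ = 7451

187, 671, 1156, 1640, 2124, 2608, 3093, 3577, 4061, 4545, 5030, 5514, 5998, 6482, 6967, 7451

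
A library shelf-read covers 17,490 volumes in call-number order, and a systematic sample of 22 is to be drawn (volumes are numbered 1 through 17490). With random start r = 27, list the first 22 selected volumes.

k = N/n = 17490/22 = 795
volume 1: 27
volume 2: 27 + 795 = 822
volume 3: 822 + 795 = 1617
volume 4: 1617 + 795 = 2412
volume 5: 2412 + 795 = 3207
volume 6: 3207 + 795 = 4002
volume 7: 4002 + 795 = 4797
volume 8: 4797 + 795 = 5592
volume 9: 5592 + 795 = 6387
volume 10: 6387 + 795 = 7182
volume 11: 7182 + 795 = 7977
volume 12: 7977 + 795 = 8772
volume 13: 8772 + 795 = 9567
volume 14: 9567 + 795 = 10362
volume 15: 10362 + 795 = 11157
volume 16: 11157 + 795 = 11952
volume 17: 11952 + 795 = 12747
volume 18: 12747 + 795 = 13542
volume 19: 13542 + 795 = 14337
volume 20: 14337 + 795 = 15132
volume 21: 15132 + 795 = 15927
volume 22: 15927 + 795 = 16722

27, 822, 1617, 2412, 3207, 4002, 4797, 5592, 6387, 7182, 7977, 8772, 9567, 10362, 11157, 11952, 12747, 13542, 14337, 15132, 15927, 16722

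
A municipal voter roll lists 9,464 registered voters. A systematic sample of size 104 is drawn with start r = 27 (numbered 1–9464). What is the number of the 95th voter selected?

k = 9464/104 = 91
95th selection = r + (95−1)·k = 27 + 94×91 = 27 + 8554 = 8581

8581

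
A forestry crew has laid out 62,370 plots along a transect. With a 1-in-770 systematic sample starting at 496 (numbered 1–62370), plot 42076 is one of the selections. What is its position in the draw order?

55

k = 770
position = (42076 − 496)/770 + 1 = 41580/770 + 1 = 54 + 1 = 55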